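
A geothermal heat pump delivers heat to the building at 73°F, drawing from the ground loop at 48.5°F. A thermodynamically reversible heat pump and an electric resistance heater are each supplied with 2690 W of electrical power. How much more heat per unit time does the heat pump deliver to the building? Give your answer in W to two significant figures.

56000 W

In absolute terms T_C = 282.32 K and T_H = 295.93 K, so ΔT = 13.61 K.
COP_Carnot = T_H/ΔT = 295.93/13.61 = 21.74.
The heat pump delivers Q̇_H = COP × Ẇ = 58480 W; the resistance heater delivers Ẇ = 2690 W.
Extra = (COP − 1)·Ẇ = 55790 W.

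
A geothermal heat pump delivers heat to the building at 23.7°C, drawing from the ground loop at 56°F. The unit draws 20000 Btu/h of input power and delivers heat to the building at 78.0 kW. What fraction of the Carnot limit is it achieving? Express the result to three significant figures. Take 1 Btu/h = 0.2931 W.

Converting, Q̇_H = 78.00 kW = 266100 Btu/h, so COP_actual = Q̇_H/Ẇ = 266100/20000 = 13.31.
In absolute terms T_C = 286.48 K and T_H = 296.85 K, so ΔT = 10.37 K.
COP_Carnot = T_H/ΔT = 296.85/10.37 = 28.64.
η_II = COP_actual/COP_Carnot = 13.31/28.64 = 0.4647.

0.465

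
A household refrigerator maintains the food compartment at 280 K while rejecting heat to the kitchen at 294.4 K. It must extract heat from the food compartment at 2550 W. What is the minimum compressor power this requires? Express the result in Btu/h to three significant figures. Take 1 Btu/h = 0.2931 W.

447 Btu/h

The reservoir spacing is ΔT = 294.4 − 280 = 14.40 K.
COP_Carnot = T_C/ΔT = 280.00/14.40 = 19.44.
Ẇ_min = Q̇/COP_Carnot = 2550/19.44 = 131.1 W = 447.4 Btu/h.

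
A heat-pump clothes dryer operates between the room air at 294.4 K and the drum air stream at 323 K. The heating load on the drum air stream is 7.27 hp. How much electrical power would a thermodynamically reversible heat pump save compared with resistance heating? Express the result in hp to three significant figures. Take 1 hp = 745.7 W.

The reservoir spacing is ΔT = 323 − 294.4 = 28.60 K.
COP_Carnot = T_H/ΔT = 323.00/28.60 = 11.29.
Resistance heating needs Ẇ_res = Q̇_H = 7.270 hp; the reversible heat pump needs only Ẇ_hp = Q̇_H/COP = 0.6437 hp.
Saving = 7.270 − 0.6437 = 6.626 hp.

6.63 hp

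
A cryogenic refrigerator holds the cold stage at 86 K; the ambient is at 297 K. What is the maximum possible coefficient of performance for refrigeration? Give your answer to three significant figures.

The reservoir spacing is ΔT = 297 − 86 = 211.0 K.
For a reversible cycle, COP_Carnot = T_C/ΔT = 86.00/211.0 = 0.4076.

0.408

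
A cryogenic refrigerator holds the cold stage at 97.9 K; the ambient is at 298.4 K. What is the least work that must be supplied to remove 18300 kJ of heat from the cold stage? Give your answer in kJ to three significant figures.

The reservoir spacing is ΔT = 298.4 − 97.9 = 200.5 K.
The reversible limit is COP_R = T_C/ΔT = 0.4883, so W_min = Q_C/COP = Q_C·ΔT/T_C.
W_min = 18300 × 200.5/97.90 = 37480 kJ.

37500 kJ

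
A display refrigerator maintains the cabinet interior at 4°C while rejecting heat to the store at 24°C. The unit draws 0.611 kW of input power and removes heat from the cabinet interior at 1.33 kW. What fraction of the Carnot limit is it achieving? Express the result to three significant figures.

0.157

COP_actual = Q̇_C/Ẇ = 1.330/0.6110 = 2.177.
In absolute terms T_C = 277.15 K and T_H = 297.15 K, so ΔT = 20.00 K.
COP_Carnot = T_C/ΔT = 277.15/20.00 = 13.86.
η_II = COP_actual/COP_Carnot = 2.177/13.86 = 0.1571.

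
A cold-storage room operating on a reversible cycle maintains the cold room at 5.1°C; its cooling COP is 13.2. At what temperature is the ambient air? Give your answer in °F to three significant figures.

COP_R = T_C/(T_H − T_C) gives T_H − T_C = T_C/COP.
With T_C = 278.25 K, T_H = 278.25 × (1 + 1/13.2) = 299.33 K.
Converting, 299.33 K = 79.12°F.

79.1 °F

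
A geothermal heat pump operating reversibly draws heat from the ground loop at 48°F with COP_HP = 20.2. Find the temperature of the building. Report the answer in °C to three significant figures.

23.6 °C

COP_HP = T_H/(T_H − T_C) rearranges to T_H = COP·T_C/(COP − 1).
With T_C = 282.04 K, T_H = 20.2 × 282.04/19.20 = 296.73 K.
Converting, 296.73 K = 23.58°C.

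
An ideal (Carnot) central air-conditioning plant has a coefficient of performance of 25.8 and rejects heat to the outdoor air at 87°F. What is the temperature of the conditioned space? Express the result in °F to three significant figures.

For a Carnot refrigerator COP_R = T_C/(T_H − T_C), so T_C = COP·T_H/(1 + COP).
With T_H = 303.71 K, T_C = 25.8 × 303.71/26.80 = 292.37 K.
Converting, 292.37 K = 66.60°F.

66.6 °F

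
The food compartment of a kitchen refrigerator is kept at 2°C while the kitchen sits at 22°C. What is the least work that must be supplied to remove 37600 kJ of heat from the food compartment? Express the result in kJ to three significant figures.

In absolute terms T_C = 275.15 K and T_H = 295.15 K, so ΔT = 20.00 K.
The reversible limit is COP_R = T_C/ΔT = 13.76, so W_min = Q_C/COP = Q_C·ΔT/T_C.
W_min = 37600 × 20.00/275.15 = 2733 kJ.

2730 kJ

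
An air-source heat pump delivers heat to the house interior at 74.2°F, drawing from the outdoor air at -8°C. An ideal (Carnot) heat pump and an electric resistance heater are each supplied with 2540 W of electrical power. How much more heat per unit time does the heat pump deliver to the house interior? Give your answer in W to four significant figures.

In absolute terms T_C = 265.15 K and T_H = 296.59 K, so ΔT = 31.44 K.
COP_Carnot = T_H/ΔT = 296.59/31.44 = 9.432.
The heat pump delivers Q̇_H = COP × Ẇ = 23960 W; the resistance heater delivers Ẇ = 2540 W.
Extra = (COP − 1)·Ẇ = 21420 W.

21420 W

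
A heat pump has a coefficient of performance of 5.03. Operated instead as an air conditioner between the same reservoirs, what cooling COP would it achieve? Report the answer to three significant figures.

4.03

Since Q_H = Q_C + W for any cycle, COP_R = Q_C/W = Q_H/W − 1.
COP_R = 5.03 − 1 = 4.03.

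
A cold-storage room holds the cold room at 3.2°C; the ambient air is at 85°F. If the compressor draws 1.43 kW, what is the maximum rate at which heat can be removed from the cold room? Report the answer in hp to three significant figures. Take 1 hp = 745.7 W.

20.2 hp

In absolute terms T_C = 276.35 K and T_H = 302.59 K, so ΔT = 26.24 K.
COP_Carnot = T_C/ΔT = 276.35/26.24 = 10.53.
Q̇_max = COP_Carnot × Ẇ = 10.53 × 1.430 kW = 15.06 kW = 20.19 hp.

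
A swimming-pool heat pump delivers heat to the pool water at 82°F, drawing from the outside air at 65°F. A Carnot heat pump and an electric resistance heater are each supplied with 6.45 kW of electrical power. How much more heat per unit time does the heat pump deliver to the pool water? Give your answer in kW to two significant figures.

200 kW

In absolute terms T_C = 291.48 K and T_H = 300.93 K, so ΔT = 9.444 K.
COP_Carnot = T_H/ΔT = 300.93/9.444 = 31.86.
The heat pump delivers Q̇_H = COP × Ẇ = 205.5 kW; the resistance heater delivers Ẇ = 6.450 kW.
Extra = (COP − 1)·Ẇ = 199.1 kW.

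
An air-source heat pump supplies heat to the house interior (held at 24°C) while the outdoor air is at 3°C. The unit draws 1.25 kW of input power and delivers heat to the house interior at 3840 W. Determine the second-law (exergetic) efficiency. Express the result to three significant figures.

Converting, Q̇_H = 3840 W = 3.840 kW, so COP_actual = Q̇_H/Ẇ = 3.840/1.250 = 3.072.
In absolute terms T_C = 276.15 K and T_H = 297.15 K, so ΔT = 21.00 K.
COP_Carnot = T_H/ΔT = 297.15/21.00 = 14.15.
η_II = COP_actual/COP_Carnot = 3.072/14.15 = 0.2171.

0.217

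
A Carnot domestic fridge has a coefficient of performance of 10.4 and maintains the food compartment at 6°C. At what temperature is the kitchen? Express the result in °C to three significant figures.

32.8 °C

COP_R = T_C/(T_H − T_C) gives T_H − T_C = T_C/COP.
With T_C = 279.15 K, T_H = 279.15 × (1 + 1/10.4) = 305.99 K.
Converting, 305.99 K = 32.84°C.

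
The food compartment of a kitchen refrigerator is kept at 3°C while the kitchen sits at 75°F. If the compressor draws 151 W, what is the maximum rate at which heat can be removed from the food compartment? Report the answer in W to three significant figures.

In absolute terms T_C = 276.15 K and T_H = 297.04 K, so ΔT = 20.89 K.
COP_Carnot = T_C/ΔT = 276.15/20.89 = 13.22.
Q̇_max = COP_Carnot × Ẇ = 13.22 × 151.0 W = 1996 W.

2000 W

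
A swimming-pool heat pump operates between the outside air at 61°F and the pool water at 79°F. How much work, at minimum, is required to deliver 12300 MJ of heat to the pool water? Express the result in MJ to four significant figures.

411.0 MJ

In absolute terms T_C = 289.26 K and T_H = 299.26 K, so ΔT = 10.00 K.
The reversible limit is COP_HP = T_H/ΔT = 29.93, so W_min = Q_H/COP = Q_H·ΔT/T_H.
W_min = 12300 × 10.00/299.26 = 411.0 MJ.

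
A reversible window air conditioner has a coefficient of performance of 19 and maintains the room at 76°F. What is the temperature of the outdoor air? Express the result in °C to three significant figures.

40.1 °C

COP_R = T_C/(T_H − T_C) gives T_H − T_C = T_C/COP.
With T_C = 297.59 K, T_H = 297.59 × (1 + 1/19) = 313.26 K.
Converting, 313.26 K = 40.11°C.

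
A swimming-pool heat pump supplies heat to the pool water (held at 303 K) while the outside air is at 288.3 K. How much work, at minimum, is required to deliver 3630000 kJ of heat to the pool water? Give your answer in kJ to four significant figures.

176100 kJ

The reservoir spacing is ΔT = 303 − 288.3 = 14.70 K.
The reversible limit is COP_HP = T_H/ΔT = 20.61, so W_min = Q_H/COP = Q_H·ΔT/T_H.
W_min = 3630000 × 14.70/303.00 = 176100 kJ.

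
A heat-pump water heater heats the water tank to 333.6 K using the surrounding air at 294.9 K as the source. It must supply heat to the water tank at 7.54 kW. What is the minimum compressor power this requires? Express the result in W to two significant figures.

870 W

The reservoir spacing is ΔT = 333.6 − 294.9 = 38.70 K.
COP_Carnot = T_H/ΔT = 333.60/38.70 = 8.620.
Ẇ_min = Q̇/COP_Carnot = 7.540/8.620 = 0.8747 kW = 874.7 W.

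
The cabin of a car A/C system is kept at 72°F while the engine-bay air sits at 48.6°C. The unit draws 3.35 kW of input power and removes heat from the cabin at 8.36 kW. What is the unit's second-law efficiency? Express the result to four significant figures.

0.2229

COP_actual = Q̇_C/Ẇ = 8.360/3.350 = 2.496.
In absolute terms T_C = 295.37 K and T_H = 321.75 K, so ΔT = 26.38 K.
COP_Carnot = T_C/ΔT = 295.37/26.38 = 11.20.
η_II = COP_actual/COP_Carnot = 2.496/11.20 = 0.2229.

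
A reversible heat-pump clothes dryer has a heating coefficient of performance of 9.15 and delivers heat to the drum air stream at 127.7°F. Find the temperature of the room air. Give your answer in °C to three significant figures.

COP_HP = T_H/(T_H − T_C) gives T_H − T_C = T_H/COP.
With T_H = 326.32 K, T_C = 326.32 × (1 − 1/9.15) = 290.65 K.
Converting, 290.65 K = 17.50°C.

17.5 °C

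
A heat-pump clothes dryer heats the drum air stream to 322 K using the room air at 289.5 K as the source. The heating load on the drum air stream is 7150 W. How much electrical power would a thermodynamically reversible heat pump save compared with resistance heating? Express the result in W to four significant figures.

6428 W

The reservoir spacing is ΔT = 322 − 289.5 = 32.50 K.
COP_Carnot = T_H/ΔT = 322.00/32.50 = 9.908.
Resistance heating needs Ẇ_res = Q̇_H = 7150 W; the reversible heat pump needs only Ẇ_hp = Q̇_H/COP = 721.7 W.
Saving = 7150 − 721.7 = 6428 W.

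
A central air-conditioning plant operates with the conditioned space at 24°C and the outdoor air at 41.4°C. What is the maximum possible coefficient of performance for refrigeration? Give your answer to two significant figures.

17

In absolute terms T_C = 297.15 K and T_H = 314.55 K, so ΔT = 17.40 K.
For a reversible cycle, COP_Carnot = T_C/ΔT = 297.15/17.40 = 17.08.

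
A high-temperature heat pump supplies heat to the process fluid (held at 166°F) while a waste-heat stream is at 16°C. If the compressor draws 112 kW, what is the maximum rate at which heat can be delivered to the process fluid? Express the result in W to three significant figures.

666000 W

In absolute terms T_C = 289.15 K and T_H = 347.59 K, so ΔT = 58.44 K.
COP_Carnot = T_H/ΔT = 347.59/58.44 = 5.947.
Q̇_max = COP_Carnot × Ẇ = 5.947 × 112.0 kW = 666.1 kW = 666100 W.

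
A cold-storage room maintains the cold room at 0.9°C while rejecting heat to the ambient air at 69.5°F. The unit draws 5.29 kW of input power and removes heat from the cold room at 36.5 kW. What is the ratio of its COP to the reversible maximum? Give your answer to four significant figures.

0.5019

COP_actual = Q̇_C/Ẇ = 36.50/5.290 = 6.900.
In absolute terms T_C = 274.05 K and T_H = 293.98 K, so ΔT = 19.93 K.
COP_Carnot = T_C/ΔT = 274.05/19.93 = 13.75.
η_II = COP_actual/COP_Carnot = 6.900/13.75 = 0.5019.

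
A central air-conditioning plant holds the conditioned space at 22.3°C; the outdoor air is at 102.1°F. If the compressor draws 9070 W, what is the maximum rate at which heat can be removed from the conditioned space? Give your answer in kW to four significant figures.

161.0 kW

In absolute terms T_C = 295.45 K and T_H = 312.09 K, so ΔT = 16.64 K.
COP_Carnot = T_C/ΔT = 295.45/16.64 = 17.75.
Q̇_max = COP_Carnot × Ẇ = 17.75 × 9070 W = 161000 W = 161.0 kW.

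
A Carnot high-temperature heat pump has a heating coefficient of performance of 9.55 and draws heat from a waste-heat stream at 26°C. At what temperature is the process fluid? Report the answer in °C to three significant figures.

COP_HP = T_H/(T_H − T_C) rearranges to T_H = COP·T_C/(COP − 1).
With T_C = 299.15 K, T_H = 9.55 × 299.15/8.550 = 334.14 K.
Converting, 334.14 K = 60.99°C.

61.0 °C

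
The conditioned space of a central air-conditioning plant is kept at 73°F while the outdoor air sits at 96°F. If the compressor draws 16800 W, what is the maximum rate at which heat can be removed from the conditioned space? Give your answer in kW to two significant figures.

390 kW

In absolute terms T_C = 295.93 K and T_H = 308.71 K, so ΔT = 12.78 K.
COP_Carnot = T_C/ΔT = 295.93/12.78 = 23.16.
Q̇_max = COP_Carnot × Ẇ = 23.16 × 16800 W = 389100 W = 389.1 kW.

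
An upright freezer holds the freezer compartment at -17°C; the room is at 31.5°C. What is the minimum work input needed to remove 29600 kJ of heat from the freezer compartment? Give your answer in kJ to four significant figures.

5605 kJ

In absolute terms T_C = 256.15 K and T_H = 304.65 K, so ΔT = 48.50 K.
The reversible limit is COP_R = T_C/ΔT = 5.281, so W_min = Q_C/COP = Q_C·ΔT/T_C.
W_min = 29600 × 48.50/256.15 = 5605 kJ.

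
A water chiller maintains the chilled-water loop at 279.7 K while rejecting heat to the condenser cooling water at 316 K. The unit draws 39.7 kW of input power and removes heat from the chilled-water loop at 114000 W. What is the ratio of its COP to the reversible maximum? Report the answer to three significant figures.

Converting, Q̇_C = 114000 W = 114.0 kW, so COP_actual = Q̇_C/Ẇ = 114.0/39.70 = 2.872.
The reservoir spacing is ΔT = 316 − 279.7 = 36.30 K.
COP_Carnot = T_C/ΔT = 279.70/36.30 = 7.705.
η_II = COP_actual/COP_Carnot = 2.872/7.705 = 0.3727.

0.373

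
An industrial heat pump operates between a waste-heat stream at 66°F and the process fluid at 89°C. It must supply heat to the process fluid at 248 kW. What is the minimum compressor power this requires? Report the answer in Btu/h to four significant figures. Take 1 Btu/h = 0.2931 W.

In absolute terms T_C = 292.04 K and T_H = 362.15 K, so ΔT = 70.11 K.
COP_Carnot = T_H/ΔT = 362.15/70.11 = 5.165.
Ẇ_min = Q̇/COP_Carnot = 248.0/5.165 = 48.01 kW = 163800 Btu/h.

163800 Btu/h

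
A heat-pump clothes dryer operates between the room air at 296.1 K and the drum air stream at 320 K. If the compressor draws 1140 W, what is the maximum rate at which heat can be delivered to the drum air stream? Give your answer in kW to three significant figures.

The reservoir spacing is ΔT = 320 − 296.1 = 23.90 K.
COP_Carnot = T_H/ΔT = 320.00/23.90 = 13.39.
Q̇_max = COP_Carnot × Ẇ = 13.39 × 1140 W = 15260 W = 15.26 kW.

15.3 kW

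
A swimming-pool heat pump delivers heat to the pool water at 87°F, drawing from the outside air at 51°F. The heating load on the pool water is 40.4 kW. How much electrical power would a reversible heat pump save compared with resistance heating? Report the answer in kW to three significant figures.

In absolute terms T_C = 283.71 K and T_H = 303.71 K, so ΔT = 20.00 K.
COP_Carnot = T_H/ΔT = 303.71/20.00 = 15.19.
Resistance heating needs Ẇ_res = Q̇_H = 40.40 kW; the reversible heat pump needs only Ẇ_hp = Q̇_H/COP = 2.660 kW.
Saving = 40.40 − 2.660 = 37.74 kW.

37.7 kW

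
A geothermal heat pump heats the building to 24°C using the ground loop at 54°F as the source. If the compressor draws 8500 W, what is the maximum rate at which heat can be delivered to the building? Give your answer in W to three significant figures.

In absolute terms T_C = 285.37 K and T_H = 297.15 K, so ΔT = 11.78 K.
COP_Carnot = T_H/ΔT = 297.15/11.78 = 25.23.
Q̇_max = COP_Carnot × Ẇ = 25.23 × 8500 W = 214500 W.

214000 W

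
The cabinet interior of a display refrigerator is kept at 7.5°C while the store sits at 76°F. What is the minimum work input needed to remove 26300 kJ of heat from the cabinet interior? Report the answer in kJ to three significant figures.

1590 kJ

In absolute terms T_C = 280.65 K and T_H = 297.59 K, so ΔT = 16.94 K.
The reversible limit is COP_R = T_C/ΔT = 16.56, so W_min = Q_C/COP = Q_C·ΔT/T_C.
W_min = 26300 × 16.94/280.65 = 1588 kJ.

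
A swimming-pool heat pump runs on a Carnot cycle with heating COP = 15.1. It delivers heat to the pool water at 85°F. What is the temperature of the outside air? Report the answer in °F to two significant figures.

49 °F

COP_HP = T_H/(T_H − T_C) gives T_H − T_C = T_H/COP.
With T_H = 302.59 K, T_C = 302.59 × (1 − 1/15.1) = 282.56 K.
Converting, 282.56 K = 48.93°F.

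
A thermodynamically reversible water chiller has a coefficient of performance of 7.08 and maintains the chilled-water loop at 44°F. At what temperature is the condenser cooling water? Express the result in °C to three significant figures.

46.2 °C

COP_R = T_C/(T_H − T_C) gives T_H − T_C = T_C/COP.
With T_C = 279.82 K, T_H = 279.82 × (1 + 1/7.08) = 319.34 K.
Converting, 319.34 K = 46.19°C.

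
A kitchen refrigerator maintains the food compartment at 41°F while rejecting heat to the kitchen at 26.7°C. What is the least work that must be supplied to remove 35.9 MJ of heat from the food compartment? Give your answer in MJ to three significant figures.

2.80 MJ

In absolute terms T_C = 278.15 K and T_H = 299.85 K, so ΔT = 21.70 K.
The reversible limit is COP_R = T_C/ΔT = 12.82, so W_min = Q_C/COP = Q_C·ΔT/T_C.
W_min = 35.90 × 21.70/278.15 = 2.801 MJ.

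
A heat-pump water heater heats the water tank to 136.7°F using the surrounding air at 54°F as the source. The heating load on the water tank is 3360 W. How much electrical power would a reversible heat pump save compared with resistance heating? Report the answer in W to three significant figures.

In absolute terms T_C = 285.37 K and T_H = 331.32 K, so ΔT = 45.94 K.
COP_Carnot = T_H/ΔT = 331.32/45.94 = 7.211.
Resistance heating needs Ẇ_res = Q̇_H = 3360 W; the reversible heat pump needs only Ẇ_hp = Q̇_H/COP = 465.9 W.
Saving = 3360 − 465.9 = 2894 W.

2890 W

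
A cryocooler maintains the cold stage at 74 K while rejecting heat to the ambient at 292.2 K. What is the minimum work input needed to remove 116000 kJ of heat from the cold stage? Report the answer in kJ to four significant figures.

The reservoir spacing is ΔT = 292.2 − 74 = 218.2 K.
The reversible limit is COP_R = T_C/ΔT = 0.3391, so W_min = Q_C/COP = Q_C·ΔT/T_C.
W_min = 116000 × 218.2/74.00 = 342000 kJ.

342000 kJ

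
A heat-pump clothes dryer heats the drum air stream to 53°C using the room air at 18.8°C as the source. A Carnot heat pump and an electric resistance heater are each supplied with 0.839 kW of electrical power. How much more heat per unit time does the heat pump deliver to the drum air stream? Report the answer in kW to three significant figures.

In absolute terms T_C = 291.95 K and T_H = 326.15 K, so ΔT = 34.20 K.
COP_Carnot = T_H/ΔT = 326.15/34.20 = 9.537.
The heat pump delivers Q̇_H = COP × Ẇ = 8.001 kW; the resistance heater delivers Ẇ = 0.8390 kW.
Extra = (COP − 1)·Ẇ = 7.162 kW.

7.16 kW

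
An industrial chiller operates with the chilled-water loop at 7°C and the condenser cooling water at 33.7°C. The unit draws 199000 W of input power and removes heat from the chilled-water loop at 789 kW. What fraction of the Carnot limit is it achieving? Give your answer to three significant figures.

0.378

Converting, Q̇_C = 789.0 kW = 789000 W, so COP_actual = Q̇_C/Ẇ = 789000/199000 = 3.965.
In absolute terms T_C = 280.15 K and T_H = 306.85 K, so ΔT = 26.70 K.
COP_Carnot = T_C/ΔT = 280.15/26.70 = 10.49.
η_II = COP_actual/COP_Carnot = 3.965/10.49 = 0.3779.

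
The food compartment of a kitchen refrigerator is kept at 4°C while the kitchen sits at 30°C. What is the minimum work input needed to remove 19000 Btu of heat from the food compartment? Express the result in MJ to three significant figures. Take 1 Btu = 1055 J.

1.88 MJ

In absolute terms T_C = 277.15 K and T_H = 303.15 K, so ΔT = 26.00 K.
The reversible limit is COP_R = T_C/ΔT = 10.66, so W_min = Q_C/COP = Q_C·ΔT/T_C.
W_min = 19000 × 26.00/277.15 = 1782 Btu = 1.880 MJ.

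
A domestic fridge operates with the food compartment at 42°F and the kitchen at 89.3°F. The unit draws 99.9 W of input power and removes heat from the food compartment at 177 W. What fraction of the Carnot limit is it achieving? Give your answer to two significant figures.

0.17

COP_actual = Q̇_C/Ẇ = 177.0/99.90 = 1.772.
In absolute terms T_C = 278.71 K and T_H = 304.98 K, so ΔT = 26.28 K.
COP_Carnot = T_C/ΔT = 278.71/26.28 = 10.61.
η_II = COP_actual/COP_Carnot = 1.772/10.61 = 0.1671.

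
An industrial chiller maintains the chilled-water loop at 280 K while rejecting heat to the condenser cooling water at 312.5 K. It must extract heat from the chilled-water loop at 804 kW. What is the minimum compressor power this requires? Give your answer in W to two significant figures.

The reservoir spacing is ΔT = 312.5 − 280 = 32.50 K.
COP_Carnot = T_C/ΔT = 280.00/32.50 = 8.615.
Ẇ_min = Q̇/COP_Carnot = 804.0/8.615 = 93.32 kW = 93320 W.

93000 W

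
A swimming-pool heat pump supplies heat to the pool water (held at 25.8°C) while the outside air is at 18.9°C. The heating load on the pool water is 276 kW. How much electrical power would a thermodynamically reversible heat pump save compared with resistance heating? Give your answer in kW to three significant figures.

270 kW

In absolute terms T_C = 292.05 K and T_H = 298.95 K, so ΔT = 6.900 K.
COP_Carnot = T_H/ΔT = 298.95/6.900 = 43.33.
Resistance heating needs Ẇ_res = Q̇_H = 276.0 kW; the reversible heat pump needs only Ẇ_hp = Q̇_H/COP = 6.370 kW.
Saving = 276.0 − 6.370 = 269.6 kW.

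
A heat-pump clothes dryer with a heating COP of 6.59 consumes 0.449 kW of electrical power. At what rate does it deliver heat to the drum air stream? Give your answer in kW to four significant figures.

Q̇_H = COP_HP × Ẇ = 6.59 × 0.4490 = 2.959 kW.

2.959 kW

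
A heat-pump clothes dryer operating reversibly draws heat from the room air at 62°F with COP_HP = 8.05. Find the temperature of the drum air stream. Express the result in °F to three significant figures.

COP_HP = T_H/(T_H − T_C) rearranges to T_H = COP·T_C/(COP − 1).
With T_C = 289.82 K, T_H = 8.05 × 289.82/7.050 = 330.93 K.
Converting, 330.93 K = 136.00°F.

136 °F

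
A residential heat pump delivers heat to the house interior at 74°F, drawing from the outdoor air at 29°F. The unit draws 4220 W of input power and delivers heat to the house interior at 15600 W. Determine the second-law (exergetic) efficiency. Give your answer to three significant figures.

COP_actual = Q̇_H/Ẇ = 15600/4220 = 3.697.
In absolute terms T_C = 271.48 K and T_H = 296.48 K, so ΔT = 25.00 K.
COP_Carnot = T_H/ΔT = 296.48/25.00 = 11.86.
η_II = COP_actual/COP_Carnot = 3.697/11.86 = 0.3117.

0.312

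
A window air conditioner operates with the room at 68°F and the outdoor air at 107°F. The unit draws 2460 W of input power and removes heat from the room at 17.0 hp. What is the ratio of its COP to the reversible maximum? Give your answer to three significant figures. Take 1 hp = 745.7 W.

0.381

Converting, Q̇_C = 17.00 hp = 12680 W, so COP_actual = Q̇_C/Ẇ = 12680/2460 = 5.153.
In absolute terms T_C = 293.15 K and T_H = 314.82 K, so ΔT = 21.67 K.
COP_Carnot = T_C/ΔT = 293.15/21.67 = 13.53.
η_II = COP_actual/COP_Carnot = 5.153/13.53 = 0.3809.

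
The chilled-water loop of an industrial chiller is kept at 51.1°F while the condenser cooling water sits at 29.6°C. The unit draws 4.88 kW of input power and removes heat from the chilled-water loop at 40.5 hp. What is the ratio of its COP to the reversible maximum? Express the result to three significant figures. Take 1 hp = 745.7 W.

Converting, Q̇_C = 40.50 hp = 30.20 kW, so COP_actual = Q̇_C/Ẇ = 30.20/4.880 = 6.189.
In absolute terms T_C = 283.76 K and T_H = 302.75 K, so ΔT = 18.99 K.
COP_Carnot = T_C/ΔT = 283.76/18.99 = 14.94.
η_II = COP_actual/COP_Carnot = 6.189/14.94 = 0.4141.

0.414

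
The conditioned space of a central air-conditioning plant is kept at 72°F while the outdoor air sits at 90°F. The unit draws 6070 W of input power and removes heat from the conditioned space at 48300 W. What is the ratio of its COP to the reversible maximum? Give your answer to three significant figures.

0.269

COP_actual = Q̇_C/Ẇ = 48300/6070 = 7.957.
In absolute terms T_C = 295.37 K and T_H = 305.37 K, so ΔT = 10.00 K.
COP_Carnot = T_C/ΔT = 295.37/10.00 = 29.54.
η_II = COP_actual/COP_Carnot = 7.957/29.54 = 0.2694.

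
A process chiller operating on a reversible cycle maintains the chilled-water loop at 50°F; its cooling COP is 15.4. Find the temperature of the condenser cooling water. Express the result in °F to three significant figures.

83.1 °F

COP_R = T_C/(T_H − T_C) gives T_H − T_C = T_C/COP.
With T_C = 283.15 K, T_H = 283.15 × (1 + 1/15.4) = 301.54 K.
Converting, 301.54 K = 83.10°F.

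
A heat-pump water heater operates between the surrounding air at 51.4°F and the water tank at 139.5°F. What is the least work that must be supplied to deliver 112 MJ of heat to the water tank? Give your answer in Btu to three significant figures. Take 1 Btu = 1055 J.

In absolute terms T_C = 283.93 K and T_H = 332.87 K, so ΔT = 48.94 K.
The reversible limit is COP_HP = T_H/ΔT = 6.801, so W_min = Q_H/COP = Q_H·ΔT/T_H.
W_min = 112.0 × 48.94/332.87 = 16.47 MJ = 15610 Btu.

15600 Btu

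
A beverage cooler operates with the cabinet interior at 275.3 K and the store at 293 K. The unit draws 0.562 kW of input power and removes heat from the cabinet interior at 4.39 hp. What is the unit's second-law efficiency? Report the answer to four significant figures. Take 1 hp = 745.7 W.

Converting, Q̇_C = 4.390 hp = 3.274 kW, so COP_actual = Q̇_C/Ẇ = 3.274/0.5620 = 5.825.
The reservoir spacing is ΔT = 293 − 275.3 = 17.70 K.
COP_Carnot = T_C/ΔT = 275.30/17.70 = 15.55.
η_II = COP_actual/COP_Carnot = 5.825/15.55 = 0.3745.

0.3745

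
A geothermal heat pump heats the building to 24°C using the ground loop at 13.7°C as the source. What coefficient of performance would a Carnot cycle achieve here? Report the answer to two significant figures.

29

In absolute terms T_C = 286.85 K and T_H = 297.15 K, so ΔT = 10.30 K.
For a reversible cycle, COP_Carnot = T_H/ΔT = 297.15/10.30 = 28.85.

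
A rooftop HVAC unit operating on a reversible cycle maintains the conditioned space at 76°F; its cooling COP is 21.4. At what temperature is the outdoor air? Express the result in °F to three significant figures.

COP_R = T_C/(T_H − T_C) gives T_H − T_C = T_C/COP.
With T_C = 297.59 K, T_H = 297.59 × (1 + 1/21.4) = 311.50 K.
Converting, 311.50 K = 101.03°F.

101 °F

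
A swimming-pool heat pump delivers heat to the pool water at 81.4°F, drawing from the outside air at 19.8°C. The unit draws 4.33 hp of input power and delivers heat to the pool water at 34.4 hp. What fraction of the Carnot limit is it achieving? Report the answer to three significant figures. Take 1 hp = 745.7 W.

COP_actual = Q̇_H/Ẇ = 34.40/4.330 = 7.945.
In absolute terms T_C = 292.95 K and T_H = 300.59 K, so ΔT = 7.644 K.
COP_Carnot = T_H/ΔT = 300.59/7.644 = 39.32.
η_II = COP_actual/COP_Carnot = 7.945/39.32 = 0.2020.

0.202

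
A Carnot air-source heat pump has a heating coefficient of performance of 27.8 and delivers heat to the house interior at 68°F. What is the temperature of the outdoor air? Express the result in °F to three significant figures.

49.0 °F

COP_HP = T_H/(T_H − T_C) gives T_H − T_C = T_H/COP.
With T_H = 293.15 K, T_C = 293.15 × (1 − 1/27.8) = 282.61 K.
Converting, 282.61 K = 49.02°F.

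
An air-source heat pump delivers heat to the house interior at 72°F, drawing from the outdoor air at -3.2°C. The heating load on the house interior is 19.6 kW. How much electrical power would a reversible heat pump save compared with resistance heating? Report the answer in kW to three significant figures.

17.9 kW

In absolute terms T_C = 269.95 K and T_H = 295.37 K, so ΔT = 25.42 K.
COP_Carnot = T_H/ΔT = 295.37/25.42 = 11.62.
Resistance heating needs Ẇ_res = Q̇_H = 19.60 kW; the reversible heat pump needs only Ẇ_hp = Q̇_H/COP = 1.687 kW.
Saving = 19.60 − 1.687 = 17.91 kW.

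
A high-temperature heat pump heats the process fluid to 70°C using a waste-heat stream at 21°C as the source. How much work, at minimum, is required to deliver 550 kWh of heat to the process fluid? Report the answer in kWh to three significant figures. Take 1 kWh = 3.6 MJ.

In absolute terms T_C = 294.15 K and T_H = 343.15 K, so ΔT = 49.00 K.
The reversible limit is COP_HP = T_H/ΔT = 7.003, so W_min = Q_H/COP = Q_H·ΔT/T_H.
W_min = 550.0 × 49.00/343.15 = 78.54 kWh.

78.5 kWh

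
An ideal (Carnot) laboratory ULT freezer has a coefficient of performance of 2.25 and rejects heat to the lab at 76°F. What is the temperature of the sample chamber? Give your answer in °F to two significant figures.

-89 °F

For a Carnot refrigerator COP_R = T_C/(T_H − T_C), so T_C = COP·T_H/(1 + COP).
With T_H = 297.59 K, T_C = 2.25 × 297.59/3.250 = 206.03 K.
Converting, 206.03 K = -88.82°F.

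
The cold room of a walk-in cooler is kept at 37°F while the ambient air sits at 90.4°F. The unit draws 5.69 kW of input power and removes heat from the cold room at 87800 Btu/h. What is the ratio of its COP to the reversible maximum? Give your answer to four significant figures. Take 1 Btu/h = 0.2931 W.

0.4863

Converting, Q̇_C = 87800 Btu/h = 25.73 kW, so COP_actual = Q̇_C/Ẇ = 25.73/5.690 = 4.523.
In absolute terms T_C = 275.93 K and T_H = 305.59 K, so ΔT = 29.67 K.
COP_Carnot = T_C/ΔT = 275.93/29.67 = 9.301.
η_II = COP_actual/COP_Carnot = 4.523/9.301 = 0.4863.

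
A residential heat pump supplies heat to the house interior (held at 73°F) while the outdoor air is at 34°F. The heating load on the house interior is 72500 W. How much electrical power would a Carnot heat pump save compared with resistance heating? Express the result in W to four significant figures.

67190 W

In absolute terms T_C = 274.26 K and T_H = 295.93 K, so ΔT = 21.67 K.
COP_Carnot = T_H/ΔT = 295.93/21.67 = 13.66.
Resistance heating needs Ẇ_res = Q̇_H = 72500 W; the reversible heat pump needs only Ẇ_hp = Q̇_H/COP = 5308 W.
Saving = 72500 − 5308 = 67190 W.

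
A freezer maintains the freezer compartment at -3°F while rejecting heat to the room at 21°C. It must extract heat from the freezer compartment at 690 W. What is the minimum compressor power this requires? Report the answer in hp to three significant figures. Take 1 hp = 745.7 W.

In absolute terms T_C = 253.71 K and T_H = 294.15 K, so ΔT = 40.44 K.
COP_Carnot = T_C/ΔT = 253.71/40.44 = 6.273.
Ẇ_min = Q̇/COP_Carnot = 690.0/6.273 = 110.0 W = 0.1475 hp.

0.148 hp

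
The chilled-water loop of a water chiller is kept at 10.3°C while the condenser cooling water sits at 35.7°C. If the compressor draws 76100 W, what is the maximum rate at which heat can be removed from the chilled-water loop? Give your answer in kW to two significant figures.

850 kW

In absolute terms T_C = 283.45 K and T_H = 308.85 K, so ΔT = 25.40 K.
COP_Carnot = T_C/ΔT = 283.45/25.40 = 11.16.
Q̇_max = COP_Carnot × Ẇ = 11.16 × 76100 W = 849200 W = 849.2 kW.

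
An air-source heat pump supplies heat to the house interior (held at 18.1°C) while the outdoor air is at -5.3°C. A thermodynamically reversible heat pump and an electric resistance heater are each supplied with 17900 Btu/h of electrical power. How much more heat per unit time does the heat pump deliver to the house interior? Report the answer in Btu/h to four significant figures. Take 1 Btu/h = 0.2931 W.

In absolute terms T_C = 267.85 K and T_H = 291.25 K, so ΔT = 23.40 K.
COP_Carnot = T_H/ΔT = 291.25/23.40 = 12.45.
The heat pump delivers Q̇_H = COP × Ẇ = 222800 Btu/h; the resistance heater delivers Ẇ = 17900 Btu/h.
Extra = (COP − 1)·Ẇ = 204900 Btu/h.

204900 Btu/h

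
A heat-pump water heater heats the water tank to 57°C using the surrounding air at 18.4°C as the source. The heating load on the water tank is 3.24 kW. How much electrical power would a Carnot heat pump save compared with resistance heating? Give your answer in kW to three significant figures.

2.86 kW

In absolute terms T_C = 291.55 K and T_H = 330.15 K, so ΔT = 38.60 K.
COP_Carnot = T_H/ΔT = 330.15/38.60 = 8.553.
Resistance heating needs Ẇ_res = Q̇_H = 3.240 kW; the reversible heat pump needs only Ẇ_hp = Q̇_H/COP = 0.3788 kW.
Saving = 3.240 − 0.3788 = 2.861 kW.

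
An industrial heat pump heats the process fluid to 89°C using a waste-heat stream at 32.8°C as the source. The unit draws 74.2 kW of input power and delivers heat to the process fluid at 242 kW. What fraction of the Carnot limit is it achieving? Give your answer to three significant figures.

COP_actual = Q̇_H/Ẇ = 242.0/74.20 = 3.261.
In absolute terms T_C = 305.95 K and T_H = 362.15 K, so ΔT = 56.20 K.
COP_Carnot = T_H/ΔT = 362.15/56.20 = 6.444.
η_II = COP_actual/COP_Carnot = 3.261/6.444 = 0.5061.

0.506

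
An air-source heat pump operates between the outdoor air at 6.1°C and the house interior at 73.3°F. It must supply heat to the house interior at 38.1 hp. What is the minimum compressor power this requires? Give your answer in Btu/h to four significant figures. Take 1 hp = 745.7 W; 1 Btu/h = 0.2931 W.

In absolute terms T_C = 279.25 K and T_H = 296.09 K, so ΔT = 16.84 K.
COP_Carnot = T_H/ΔT = 296.09/16.84 = 17.58.
Ẇ_min = Q̇/COP_Carnot = 38.10/17.58 = 2.167 hp = 5514 Btu/h.

5514 Btu/h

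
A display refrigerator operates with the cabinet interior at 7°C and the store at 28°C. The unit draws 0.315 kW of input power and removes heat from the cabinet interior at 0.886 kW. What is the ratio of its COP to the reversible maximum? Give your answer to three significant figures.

0.211

COP_actual = Q̇_C/Ẇ = 0.8860/0.3150 = 2.813.
In absolute terms T_C = 280.15 K and T_H = 301.15 K, so ΔT = 21.00 K.
COP_Carnot = T_C/ΔT = 280.15/21.00 = 13.34.
η_II = COP_actual/COP_Carnot = 2.813/13.34 = 0.2108.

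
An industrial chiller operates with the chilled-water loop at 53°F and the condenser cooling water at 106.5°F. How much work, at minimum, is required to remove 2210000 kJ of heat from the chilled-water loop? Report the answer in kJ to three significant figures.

In absolute terms T_C = 284.82 K and T_H = 314.54 K, so ΔT = 29.72 K.
The reversible limit is COP_R = T_C/ΔT = 9.583, so W_min = Q_C/COP = Q_C·ΔT/T_C.
W_min = 2210000 × 29.72/284.82 = 230600 kJ.

231000 kJ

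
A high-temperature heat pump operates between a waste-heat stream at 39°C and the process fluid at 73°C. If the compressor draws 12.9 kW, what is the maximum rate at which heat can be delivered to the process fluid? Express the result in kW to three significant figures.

131 kW

In absolute terms T_C = 312.15 K and T_H = 346.15 K, so ΔT = 34.00 K.
COP_Carnot = T_H/ΔT = 346.15/34.00 = 10.18.
Q̇_max = COP_Carnot × Ẇ = 10.18 × 12.90 kW = 131.3 kW.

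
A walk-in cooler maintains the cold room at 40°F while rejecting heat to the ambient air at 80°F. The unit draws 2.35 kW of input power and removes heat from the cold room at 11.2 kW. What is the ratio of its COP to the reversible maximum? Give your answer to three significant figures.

COP_actual = Q̇_C/Ẇ = 11.20/2.350 = 4.766.
In absolute terms T_C = 277.59 K and T_H = 299.82 K, so ΔT = 22.22 K.
COP_Carnot = T_C/ΔT = 277.59/22.22 = 12.49.
η_II = COP_actual/COP_Carnot = 4.766/12.49 = 0.3815.

0.382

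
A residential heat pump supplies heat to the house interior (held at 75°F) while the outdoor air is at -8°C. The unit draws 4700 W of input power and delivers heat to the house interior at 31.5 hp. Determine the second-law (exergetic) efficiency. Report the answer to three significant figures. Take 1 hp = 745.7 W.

Converting, Q̇_H = 31.50 hp = 23490 W, so COP_actual = Q̇_H/Ẇ = 23490/4700 = 4.998.
In absolute terms T_C = 265.15 K and T_H = 297.04 K, so ΔT = 31.89 K.
COP_Carnot = T_H/ΔT = 297.04/31.89 = 9.315.
η_II = COP_actual/COP_Carnot = 4.998/9.315 = 0.5365.

0.537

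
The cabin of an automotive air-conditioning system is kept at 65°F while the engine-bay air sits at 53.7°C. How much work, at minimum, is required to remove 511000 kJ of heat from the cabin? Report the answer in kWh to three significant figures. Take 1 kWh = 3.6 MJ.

17.2 kWh

In absolute terms T_C = 291.48 K and T_H = 326.85 K, so ΔT = 35.37 K.
The reversible limit is COP_R = T_C/ΔT = 8.242, so W_min = Q_C/COP = Q_C·ΔT/T_C.
W_min = 511000 × 35.37/291.48 = 62000 kJ = 17.22 kWh.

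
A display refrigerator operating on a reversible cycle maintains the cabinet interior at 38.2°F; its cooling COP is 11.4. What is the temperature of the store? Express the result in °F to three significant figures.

COP_R = T_C/(T_H − T_C) gives T_H − T_C = T_C/COP.
With T_C = 276.59 K, T_H = 276.59 × (1 + 1/11.4) = 300.86 K.
Converting, 300.86 K = 81.87°F.

81.9 °F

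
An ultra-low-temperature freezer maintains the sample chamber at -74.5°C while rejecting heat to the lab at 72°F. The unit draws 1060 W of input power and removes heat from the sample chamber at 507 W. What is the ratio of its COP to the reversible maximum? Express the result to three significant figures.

COP_actual = Q̇_C/Ẇ = 507.0/1060 = 0.4783.
In absolute terms T_C = 198.65 K and T_H = 295.37 K, so ΔT = 96.72 K.
COP_Carnot = T_C/ΔT = 198.65/96.72 = 2.054.
η_II = COP_actual/COP_Carnot = 0.4783/2.054 = 0.2329.

0.233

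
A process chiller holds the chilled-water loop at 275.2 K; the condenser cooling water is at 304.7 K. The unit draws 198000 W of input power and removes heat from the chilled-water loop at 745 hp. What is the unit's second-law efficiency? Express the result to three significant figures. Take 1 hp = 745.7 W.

Converting, Q̇_C = 745.0 hp = 555500 W, so COP_actual = Q̇_C/Ẇ = 555500/198000 = 2.806.
The reservoir spacing is ΔT = 304.7 − 275.2 = 29.50 K.
COP_Carnot = T_C/ΔT = 275.20/29.50 = 9.329.
η_II = COP_actual/COP_Carnot = 2.806/9.329 = 0.3008.

0.301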